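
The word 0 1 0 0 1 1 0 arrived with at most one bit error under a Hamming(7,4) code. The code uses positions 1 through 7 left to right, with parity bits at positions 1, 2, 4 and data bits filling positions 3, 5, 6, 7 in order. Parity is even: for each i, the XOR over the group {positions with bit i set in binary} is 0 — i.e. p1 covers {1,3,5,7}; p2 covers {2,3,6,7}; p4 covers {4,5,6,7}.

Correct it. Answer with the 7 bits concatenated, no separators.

s1 (pos 1,3,5,7): 0⊕0⊕1⊕0 = 1
s2 (pos 2,3,6,7): 1⊕0⊕1⊕0 = 0
s4 (pos 4,5,6,7): 0⊕1⊕1⊕0 = 0
Syndrome s4…s1 = 001 → error at position 1.
Flip position 1: 0100110 → 1100110

1100110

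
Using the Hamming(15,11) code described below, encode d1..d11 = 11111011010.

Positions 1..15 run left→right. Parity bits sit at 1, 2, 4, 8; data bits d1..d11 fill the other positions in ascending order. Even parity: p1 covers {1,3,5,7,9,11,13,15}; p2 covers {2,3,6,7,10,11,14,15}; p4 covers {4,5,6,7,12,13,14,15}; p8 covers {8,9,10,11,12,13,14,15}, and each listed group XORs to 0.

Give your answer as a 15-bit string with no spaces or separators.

Place data at non-parity positions: p1 p2 1 p4 1 1 1 p8 1 0 1 1 0 1 0
p1 (pos 1,3,5,7,9,11,13,15): XOR of data positions = 1⊕1⊕1⊕1⊕1⊕0⊕0 = 1
p2 (pos 2,3,6,7,10,11,14,15): XOR of data positions = 1⊕1⊕1⊕0⊕1⊕1⊕0 = 1
p4 (pos 4,5,6,7,12,13,14,15): XOR of data positions = 1⊕1⊕1⊕1⊕0⊕1⊕0 = 1
p8 (pos 8,9,10,11,12,13,14,15): XOR of data positions = 1⊕0⊕1⊕1⊕0⊕1⊕0 = 0
Codeword: 111111101011010

111111101011010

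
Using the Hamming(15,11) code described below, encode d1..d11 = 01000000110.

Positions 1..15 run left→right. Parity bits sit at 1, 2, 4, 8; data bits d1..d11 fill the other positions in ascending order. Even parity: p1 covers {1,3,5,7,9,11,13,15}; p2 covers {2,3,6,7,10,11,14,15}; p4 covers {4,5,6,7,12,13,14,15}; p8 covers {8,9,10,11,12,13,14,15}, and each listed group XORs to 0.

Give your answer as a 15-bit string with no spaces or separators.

010110000000110

Place data at non-parity positions: p1 p2 0 p4 1 0 0 p8 0 0 0 0 1 1 0
p1 (pos 1,3,5,7,9,11,13,15): XOR of data positions = 0⊕1⊕0⊕0⊕0⊕1⊕0 = 0
p2 (pos 2,3,6,7,10,11,14,15): XOR of data positions = 0⊕0⊕0⊕0⊕0⊕1⊕0 = 1
p4 (pos 4,5,6,7,12,13,14,15): XOR of data positions = 1⊕0⊕0⊕0⊕1⊕1⊕0 = 1
p8 (pos 8,9,10,11,12,13,14,15): XOR of data positions = 0⊕0⊕0⊕0⊕1⊕1⊕0 = 0
Codeword: 010110000000110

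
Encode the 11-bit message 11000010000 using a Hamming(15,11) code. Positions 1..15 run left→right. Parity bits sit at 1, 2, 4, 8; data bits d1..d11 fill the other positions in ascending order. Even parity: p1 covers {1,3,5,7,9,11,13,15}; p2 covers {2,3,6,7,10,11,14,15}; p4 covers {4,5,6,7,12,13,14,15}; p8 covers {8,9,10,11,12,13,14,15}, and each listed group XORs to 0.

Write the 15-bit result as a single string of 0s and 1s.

101110010010000

Place data at non-parity positions: p1 p2 1 p4 1 0 0 p8 0 0 1 0 0 0 0
p1 (pos 1,3,5,7,9,11,13,15): XOR of data positions = 1⊕1⊕0⊕0⊕1⊕0⊕0 = 1
p2 (pos 2,3,6,7,10,11,14,15): XOR of data positions = 1⊕0⊕0⊕0⊕1⊕0⊕0 = 0
p4 (pos 4,5,6,7,12,13,14,15): XOR of data positions = 1⊕0⊕0⊕0⊕0⊕0⊕0 = 1
p8 (pos 8,9,10,11,12,13,14,15): XOR of data positions = 0⊕0⊕1⊕0⊕0⊕0⊕0 = 1
Codeword: 101110010010000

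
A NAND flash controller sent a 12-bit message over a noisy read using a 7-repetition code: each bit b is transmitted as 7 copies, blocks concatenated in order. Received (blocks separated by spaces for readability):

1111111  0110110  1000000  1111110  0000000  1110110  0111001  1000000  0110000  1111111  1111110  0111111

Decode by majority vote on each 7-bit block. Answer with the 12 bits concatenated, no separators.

Block 1 (1111111): 7 ones → 1
Block 2 (0110110): 4 ones → 1
Block 3 (1000000): 1 one → 0
Block 4 (1111110): 6 ones → 1
Block 5 (0000000): 0 ones → 0
Block 6 (1110110): 5 ones → 1
Block 7 (0111001): 4 ones → 1
Block 8 (1000000): 1 one → 0
Block 9 (0110000): 2 ones → 0
Block 10 (1111111): 7 ones → 1
Block 11 (1111110): 6 ones → 1
Block 12 (0111111): 6 ones → 1

110101100111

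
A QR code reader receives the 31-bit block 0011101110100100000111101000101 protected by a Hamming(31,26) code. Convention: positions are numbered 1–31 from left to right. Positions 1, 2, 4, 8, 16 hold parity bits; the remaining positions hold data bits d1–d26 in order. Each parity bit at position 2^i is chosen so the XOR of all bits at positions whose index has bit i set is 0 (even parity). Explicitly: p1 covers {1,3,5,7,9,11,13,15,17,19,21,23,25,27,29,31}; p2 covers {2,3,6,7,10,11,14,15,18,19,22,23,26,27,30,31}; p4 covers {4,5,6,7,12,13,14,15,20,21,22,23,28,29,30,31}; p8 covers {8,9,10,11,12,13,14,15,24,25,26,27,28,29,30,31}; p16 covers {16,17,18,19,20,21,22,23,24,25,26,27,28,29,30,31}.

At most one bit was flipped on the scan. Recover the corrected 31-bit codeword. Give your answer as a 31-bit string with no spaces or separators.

0011101110100100000111101100101

s1 (pos 1,3,5,7,9,11,13,15,17,19,21,23,25,27,29,31): 0⊕1⊕1⊕1⊕1⊕1⊕0⊕0⊕0⊕0⊕1⊕1⊕1⊕0⊕1⊕1 = 0
s2 (pos 2,3,6,7,10,11,14,15,18,19,22,23,26,27,30,31): 0⊕1⊕0⊕1⊕0⊕1⊕1⊕0⊕0⊕0⊕1⊕1⊕0⊕0⊕0⊕1 = 1
s4 (pos 4,5,6,7,12,13,14,15,20,21,22,23,28,29,30,31): 1⊕1⊕0⊕1⊕0⊕0⊕1⊕0⊕1⊕1⊕1⊕1⊕0⊕1⊕0⊕1 = 0
s8 (pos 8,9,10,11,12,13,14,15,24,25,26,27,28,29,30,31): 1⊕1⊕0⊕1⊕0⊕0⊕1⊕0⊕0⊕1⊕0⊕0⊕0⊕1⊕0⊕1 = 1
s16 (pos 16,17,18,19,20,21,22,23,24,25,26,27,28,29,30,31): 0⊕0⊕0⊕0⊕1⊕1⊕1⊕1⊕0⊕1⊕0⊕0⊕0⊕1⊕0⊕1 = 1
Syndrome s16…s1 = 11010 → error at position 26.
Flip position 26: 0011101110100100000111101000101 → 0011101110100100000111101100101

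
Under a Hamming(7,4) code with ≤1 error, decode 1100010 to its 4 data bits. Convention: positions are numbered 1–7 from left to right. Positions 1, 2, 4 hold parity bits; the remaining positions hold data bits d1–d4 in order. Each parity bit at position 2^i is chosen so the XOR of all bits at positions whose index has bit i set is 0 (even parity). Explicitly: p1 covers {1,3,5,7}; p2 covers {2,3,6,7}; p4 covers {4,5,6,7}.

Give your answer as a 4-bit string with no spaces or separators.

0110

s1 (pos 1,3,5,7): 1⊕0⊕0⊕0 = 1
s2 (pos 2,3,6,7): 1⊕0⊕1⊕0 = 0
s4 (pos 4,5,6,7): 0⊕0⊕1⊕0 = 1
Syndrome s4…s1 = 101 → error at position 5.
Flip position 5: 1100010 → 1100110
Read data bits from positions 3,5,6,7: 0110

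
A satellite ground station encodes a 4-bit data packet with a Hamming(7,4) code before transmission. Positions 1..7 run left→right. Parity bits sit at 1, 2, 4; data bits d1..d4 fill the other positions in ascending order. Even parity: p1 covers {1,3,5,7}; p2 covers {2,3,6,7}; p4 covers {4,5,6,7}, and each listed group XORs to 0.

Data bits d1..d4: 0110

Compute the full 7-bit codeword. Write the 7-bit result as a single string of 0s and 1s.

Place data at non-parity positions: p1 p2 0 p4 1 1 0
p1 (pos 1,3,5,7): XOR of data positions = 0⊕1⊕0 = 1
p2 (pos 2,3,6,7): XOR of data positions = 0⊕1⊕0 = 1
p4 (pos 4,5,6,7): XOR of data positions = 1⊕1⊕0 = 0
Codeword: 1100110

1100110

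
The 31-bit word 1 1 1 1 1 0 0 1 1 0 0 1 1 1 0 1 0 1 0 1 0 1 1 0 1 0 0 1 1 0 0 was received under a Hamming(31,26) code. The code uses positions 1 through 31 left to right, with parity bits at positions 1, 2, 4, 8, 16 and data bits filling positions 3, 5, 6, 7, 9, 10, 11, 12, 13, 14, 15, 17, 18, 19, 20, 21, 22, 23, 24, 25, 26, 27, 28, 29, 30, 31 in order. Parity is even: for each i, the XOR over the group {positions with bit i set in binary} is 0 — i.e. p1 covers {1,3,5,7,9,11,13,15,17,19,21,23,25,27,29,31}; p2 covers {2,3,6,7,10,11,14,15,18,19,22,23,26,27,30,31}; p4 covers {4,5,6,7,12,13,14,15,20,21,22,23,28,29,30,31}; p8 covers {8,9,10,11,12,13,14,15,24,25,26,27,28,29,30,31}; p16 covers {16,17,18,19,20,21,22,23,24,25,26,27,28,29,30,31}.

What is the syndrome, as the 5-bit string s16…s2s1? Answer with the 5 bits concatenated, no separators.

s1 (pos 1,3,5,7,9,11,13,15,17,19,21,23,25,27,29,31): 1⊕1⊕1⊕0⊕1⊕0⊕1⊕0⊕0⊕0⊕0⊕1⊕1⊕0⊕1⊕0 = 0
s2 (pos 2,3,6,7,10,11,14,15,18,19,22,23,26,27,30,31): 1⊕1⊕0⊕0⊕0⊕0⊕1⊕0⊕1⊕0⊕1⊕1⊕0⊕0⊕0⊕0 = 0
s4 (pos 4,5,6,7,12,13,14,15,20,21,22,23,28,29,30,31): 1⊕1⊕0⊕0⊕1⊕1⊕1⊕0⊕1⊕0⊕1⊕1⊕1⊕1⊕0⊕0 = 0
s8 (pos 8,9,10,11,12,13,14,15,24,25,26,27,28,29,30,31): 1⊕1⊕0⊕0⊕1⊕1⊕1⊕0⊕0⊕1⊕0⊕0⊕1⊕1⊕0⊕0 = 0
s16 (pos 16,17,18,19,20,21,22,23,24,25,26,27,28,29,30,31): 1⊕0⊕1⊕0⊕1⊕0⊕1⊕1⊕0⊕1⊕0⊕0⊕1⊕1⊕0⊕0 = 0
Syndrome s16…s1 = 00000 → no error.

00000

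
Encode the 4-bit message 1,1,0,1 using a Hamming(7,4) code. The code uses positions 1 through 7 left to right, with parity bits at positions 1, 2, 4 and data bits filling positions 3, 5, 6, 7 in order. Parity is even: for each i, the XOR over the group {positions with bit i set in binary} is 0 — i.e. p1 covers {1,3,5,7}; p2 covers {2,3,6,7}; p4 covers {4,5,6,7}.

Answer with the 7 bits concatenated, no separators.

Place data at non-parity positions: p1 p2 1 p4 1 0 1
p1 (pos 1,3,5,7): XOR of data positions = 1⊕1⊕1 = 1
p2 (pos 2,3,6,7): XOR of data positions = 1⊕0⊕1 = 0
p4 (pos 4,5,6,7): XOR of data positions = 1⊕0⊕1 = 0
Codeword: 1010101

1010101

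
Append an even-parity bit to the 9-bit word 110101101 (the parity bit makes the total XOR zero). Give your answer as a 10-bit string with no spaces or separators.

XOR of the 9 data bits: 1⊕1⊕0⊕1⊕0⊕1⊕1⊕0⊕1 = 0
Parity bit = 0 (so all 10 bits XOR to 0).

1101011010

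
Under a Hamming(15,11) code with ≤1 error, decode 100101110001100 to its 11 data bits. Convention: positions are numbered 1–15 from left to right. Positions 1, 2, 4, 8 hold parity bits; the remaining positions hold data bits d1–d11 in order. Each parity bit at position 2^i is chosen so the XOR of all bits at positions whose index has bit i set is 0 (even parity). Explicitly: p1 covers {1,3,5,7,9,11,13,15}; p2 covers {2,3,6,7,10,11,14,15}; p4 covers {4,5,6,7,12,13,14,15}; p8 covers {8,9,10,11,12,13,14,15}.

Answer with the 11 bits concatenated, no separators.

00110001000

s1 (pos 1,3,5,7,9,11,13,15): 1⊕0⊕0⊕1⊕0⊕0⊕1⊕0 = 1
s2 (pos 2,3,6,7,10,11,14,15): 0⊕0⊕1⊕1⊕0⊕0⊕0⊕0 = 0
s4 (pos 4,5,6,7,12,13,14,15): 1⊕0⊕1⊕1⊕1⊕1⊕0⊕0 = 1
s8 (pos 8,9,10,11,12,13,14,15): 1⊕0⊕0⊕0⊕1⊕1⊕0⊕0 = 1
Syndrome s8…s1 = 1101 → error at position 13.
Flip position 13: 100101110001100 → 100101110001000
Read data bits from positions 3,5,6,7,9,10,11,12,13,14,15: 00110001000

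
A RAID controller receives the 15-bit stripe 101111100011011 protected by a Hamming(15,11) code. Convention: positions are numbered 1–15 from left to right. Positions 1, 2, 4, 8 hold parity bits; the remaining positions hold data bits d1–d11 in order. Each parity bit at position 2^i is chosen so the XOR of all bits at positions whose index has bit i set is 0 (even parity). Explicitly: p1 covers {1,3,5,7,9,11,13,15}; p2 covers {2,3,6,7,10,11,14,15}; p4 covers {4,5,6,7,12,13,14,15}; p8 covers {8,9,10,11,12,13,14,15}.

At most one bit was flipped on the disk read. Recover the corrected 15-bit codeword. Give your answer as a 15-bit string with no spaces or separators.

s1 (pos 1,3,5,7,9,11,13,15): 1⊕1⊕1⊕1⊕0⊕1⊕0⊕1 = 0
s2 (pos 2,3,6,7,10,11,14,15): 0⊕1⊕1⊕1⊕0⊕1⊕1⊕1 = 0
s4 (pos 4,5,6,7,12,13,14,15): 1⊕1⊕1⊕1⊕1⊕0⊕1⊕1 = 1
s8 (pos 8,9,10,11,12,13,14,15): 0⊕0⊕0⊕1⊕1⊕0⊕1⊕1 = 0
Syndrome s8…s1 = 0100 → error at position 4.
Flip position 4: 101111100011011 → 101011100011011

101011100011011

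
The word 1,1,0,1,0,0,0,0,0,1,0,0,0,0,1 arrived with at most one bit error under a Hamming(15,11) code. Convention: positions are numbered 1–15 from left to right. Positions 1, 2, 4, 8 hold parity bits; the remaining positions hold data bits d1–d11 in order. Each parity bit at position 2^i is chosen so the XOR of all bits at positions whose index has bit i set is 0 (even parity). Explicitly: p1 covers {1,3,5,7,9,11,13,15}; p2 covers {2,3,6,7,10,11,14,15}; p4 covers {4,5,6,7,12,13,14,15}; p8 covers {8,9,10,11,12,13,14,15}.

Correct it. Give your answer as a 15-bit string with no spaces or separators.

s1 (pos 1,3,5,7,9,11,13,15): 1⊕0⊕0⊕0⊕0⊕0⊕0⊕1 = 0
s2 (pos 2,3,6,7,10,11,14,15): 1⊕0⊕0⊕0⊕1⊕0⊕0⊕1 = 1
s4 (pos 4,5,6,7,12,13,14,15): 1⊕0⊕0⊕0⊕0⊕0⊕0⊕1 = 0
s8 (pos 8,9,10,11,12,13,14,15): 0⊕0⊕1⊕0⊕0⊕0⊕0⊕1 = 0
Syndrome s8…s1 = 0010 → error at position 2.
Flip position 2: 110100000100001 → 100100000100001

100100000100001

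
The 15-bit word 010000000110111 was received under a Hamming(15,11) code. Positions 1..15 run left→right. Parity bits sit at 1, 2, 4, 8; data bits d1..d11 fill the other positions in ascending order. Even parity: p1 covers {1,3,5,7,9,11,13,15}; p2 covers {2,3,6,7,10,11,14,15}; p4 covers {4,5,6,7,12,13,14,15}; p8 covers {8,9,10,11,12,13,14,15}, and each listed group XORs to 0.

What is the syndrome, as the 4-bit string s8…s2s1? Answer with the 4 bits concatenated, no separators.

s1 (pos 1,3,5,7,9,11,13,15): 0⊕0⊕0⊕0⊕0⊕1⊕1⊕1 = 1
s2 (pos 2,3,6,7,10,11,14,15): 1⊕0⊕0⊕0⊕1⊕1⊕1⊕1 = 1
s4 (pos 4,5,6,7,12,13,14,15): 0⊕0⊕0⊕0⊕0⊕1⊕1⊕1 = 1
s8 (pos 8,9,10,11,12,13,14,15): 0⊕0⊕1⊕1⊕0⊕1⊕1⊕1 = 1
Syndrome s8…s1 = 1111 → error at position 15.

1111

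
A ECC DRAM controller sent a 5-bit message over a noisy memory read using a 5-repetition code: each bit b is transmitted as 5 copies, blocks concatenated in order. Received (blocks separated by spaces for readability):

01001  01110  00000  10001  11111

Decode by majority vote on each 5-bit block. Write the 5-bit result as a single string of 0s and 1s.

Block 1 (01001): 2 ones → 0
Block 2 (01110): 3 ones → 1
Block 3 (00000): 0 ones → 0
Block 4 (10001): 2 ones → 0
Block 5 (11111): 5 ones → 1

01001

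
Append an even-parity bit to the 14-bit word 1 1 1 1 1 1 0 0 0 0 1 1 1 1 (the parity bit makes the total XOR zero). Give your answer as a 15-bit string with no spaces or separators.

XOR of the 14 data bits: 1⊕1⊕1⊕1⊕1⊕1⊕0⊕0⊕0⊕0⊕1⊕1⊕1⊕1 = 0
Parity bit = 0 (so all 15 bits XOR to 0).

111111000011110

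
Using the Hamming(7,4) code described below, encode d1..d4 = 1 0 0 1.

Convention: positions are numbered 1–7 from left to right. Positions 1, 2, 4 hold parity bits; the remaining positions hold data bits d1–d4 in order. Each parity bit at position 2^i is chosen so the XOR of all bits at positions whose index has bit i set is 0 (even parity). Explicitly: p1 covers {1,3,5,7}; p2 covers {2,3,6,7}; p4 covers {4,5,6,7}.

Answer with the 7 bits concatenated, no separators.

Place data at non-parity positions: p1 p2 1 p4 0 0 1
p1 (pos 1,3,5,7): XOR of data positions = 1⊕0⊕1 = 0
p2 (pos 2,3,6,7): XOR of data positions = 1⊕0⊕1 = 0
p4 (pos 4,5,6,7): XOR of data positions = 0⊕0⊕1 = 1
Codeword: 0011001

0011001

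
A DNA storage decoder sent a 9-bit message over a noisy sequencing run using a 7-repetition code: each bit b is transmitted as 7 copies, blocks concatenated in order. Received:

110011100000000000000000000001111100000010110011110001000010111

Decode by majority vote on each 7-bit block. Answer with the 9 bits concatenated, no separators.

Block 1 (1100111): 5 ones → 1
Block 2 (0000000): 0 ones → 0
Block 3 (0000000): 0 ones → 0
Block 4 (0000000): 0 ones → 0
Block 5 (0111110): 5 ones → 1
Block 6 (0000010): 1 one → 0
Block 7 (1100111): 5 ones → 1
Block 8 (1000100): 2 ones → 0
Block 9 (0010111): 4 ones → 1

100010101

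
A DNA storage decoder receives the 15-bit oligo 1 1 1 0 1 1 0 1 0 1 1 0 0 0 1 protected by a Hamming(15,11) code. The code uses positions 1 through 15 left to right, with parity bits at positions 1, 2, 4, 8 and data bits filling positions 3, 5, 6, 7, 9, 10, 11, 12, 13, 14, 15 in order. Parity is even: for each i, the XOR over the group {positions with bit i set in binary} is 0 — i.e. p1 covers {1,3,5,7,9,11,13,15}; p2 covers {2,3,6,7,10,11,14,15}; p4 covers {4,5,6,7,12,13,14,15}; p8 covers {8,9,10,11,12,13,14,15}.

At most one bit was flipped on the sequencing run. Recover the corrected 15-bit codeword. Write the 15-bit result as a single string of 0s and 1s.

s1 (pos 1,3,5,7,9,11,13,15): 1⊕1⊕1⊕0⊕0⊕1⊕0⊕1 = 1
s2 (pos 2,3,6,7,10,11,14,15): 1⊕1⊕1⊕0⊕1⊕1⊕0⊕1 = 0
s4 (pos 4,5,6,7,12,13,14,15): 0⊕1⊕1⊕0⊕0⊕0⊕0⊕1 = 1
s8 (pos 8,9,10,11,12,13,14,15): 1⊕0⊕1⊕1⊕0⊕0⊕0⊕1 = 0
Syndrome s8…s1 = 0101 → error at position 5.
Flip position 5: 111011010110001 → 111001010110001

111001010110001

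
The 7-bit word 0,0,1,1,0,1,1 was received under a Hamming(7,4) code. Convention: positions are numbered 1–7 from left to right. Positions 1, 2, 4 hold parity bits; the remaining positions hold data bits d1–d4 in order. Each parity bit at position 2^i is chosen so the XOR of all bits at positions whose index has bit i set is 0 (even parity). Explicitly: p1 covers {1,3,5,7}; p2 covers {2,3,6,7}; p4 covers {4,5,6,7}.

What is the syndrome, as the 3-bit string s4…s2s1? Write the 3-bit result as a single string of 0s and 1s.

110

s1 (pos 1,3,5,7): 0⊕1⊕0⊕1 = 0
s2 (pos 2,3,6,7): 0⊕1⊕1⊕1 = 1
s4 (pos 4,5,6,7): 1⊕0⊕1⊕1 = 1
Syndrome s4…s1 = 110 → error at position 6.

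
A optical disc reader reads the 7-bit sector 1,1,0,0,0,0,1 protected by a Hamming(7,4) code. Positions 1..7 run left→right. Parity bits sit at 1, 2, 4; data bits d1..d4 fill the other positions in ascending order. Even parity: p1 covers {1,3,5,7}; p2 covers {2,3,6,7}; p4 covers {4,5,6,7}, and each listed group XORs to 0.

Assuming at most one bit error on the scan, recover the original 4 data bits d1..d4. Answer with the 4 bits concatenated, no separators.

s1 (pos 1,3,5,7): 1⊕0⊕0⊕1 = 0
s2 (pos 2,3,6,7): 1⊕0⊕0⊕1 = 0
s4 (pos 4,5,6,7): 0⊕0⊕0⊕1 = 1
Syndrome s4…s1 = 100 → error at position 4.
Flip position 4: 1100001 → 1101001
Read data bits from positions 3,5,6,7: 0001

0001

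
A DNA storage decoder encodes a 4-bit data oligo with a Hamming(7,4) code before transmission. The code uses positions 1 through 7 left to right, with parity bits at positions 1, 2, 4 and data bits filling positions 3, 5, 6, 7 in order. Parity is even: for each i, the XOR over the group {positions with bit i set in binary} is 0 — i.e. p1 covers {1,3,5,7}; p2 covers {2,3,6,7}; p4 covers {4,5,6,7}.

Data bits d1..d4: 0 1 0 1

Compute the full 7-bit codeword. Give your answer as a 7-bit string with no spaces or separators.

Place data at non-parity positions: p1 p2 0 p4 1 0 1
p1 (pos 1,3,5,7): XOR of data positions = 0⊕1⊕1 = 0
p2 (pos 2,3,6,7): XOR of data positions = 0⊕0⊕1 = 1
p4 (pos 4,5,6,7): XOR of data positions = 1⊕0⊕1 = 0
Codeword: 0100101

0100101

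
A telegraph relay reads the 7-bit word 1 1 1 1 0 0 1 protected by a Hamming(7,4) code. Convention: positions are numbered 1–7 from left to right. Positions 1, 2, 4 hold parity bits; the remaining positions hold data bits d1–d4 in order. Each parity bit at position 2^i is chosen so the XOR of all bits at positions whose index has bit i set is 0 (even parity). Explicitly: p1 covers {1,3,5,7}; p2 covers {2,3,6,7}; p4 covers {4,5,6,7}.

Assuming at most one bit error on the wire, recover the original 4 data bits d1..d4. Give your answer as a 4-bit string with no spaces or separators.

s1 (pos 1,3,5,7): 1⊕1⊕0⊕1 = 1
s2 (pos 2,3,6,7): 1⊕1⊕0⊕1 = 1
s4 (pos 4,5,6,7): 1⊕0⊕0⊕1 = 0
Syndrome s4…s1 = 011 → error at position 3.
Flip position 3: 1111001 → 1101001
Read data bits from positions 3,5,6,7: 0001

0001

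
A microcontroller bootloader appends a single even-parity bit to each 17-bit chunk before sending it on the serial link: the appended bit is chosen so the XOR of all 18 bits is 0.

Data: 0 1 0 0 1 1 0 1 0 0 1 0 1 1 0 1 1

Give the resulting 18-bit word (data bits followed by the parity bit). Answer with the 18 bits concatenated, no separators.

XOR of the 17 data bits: 0⊕1⊕0⊕0⊕1⊕1⊕0⊕1⊕0⊕0⊕1⊕0⊕1⊕1⊕0⊕1⊕1 = 1
Parity bit = 1 (so all 18 bits XOR to 0).

010011010010110111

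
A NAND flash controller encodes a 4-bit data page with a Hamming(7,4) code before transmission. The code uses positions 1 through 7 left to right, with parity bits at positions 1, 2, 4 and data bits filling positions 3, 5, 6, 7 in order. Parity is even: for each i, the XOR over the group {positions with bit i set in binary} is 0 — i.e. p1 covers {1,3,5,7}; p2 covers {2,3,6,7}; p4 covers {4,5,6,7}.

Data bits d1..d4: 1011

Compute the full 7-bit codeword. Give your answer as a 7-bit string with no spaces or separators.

0110011

Place data at non-parity positions: p1 p2 1 p4 0 1 1
p1 (pos 1,3,5,7): XOR of data positions = 1⊕0⊕1 = 0
p2 (pos 2,3,6,7): XOR of data positions = 1⊕1⊕1 = 1
p4 (pos 4,5,6,7): XOR of data positions = 0⊕1⊕1 = 0
Codeword: 0110011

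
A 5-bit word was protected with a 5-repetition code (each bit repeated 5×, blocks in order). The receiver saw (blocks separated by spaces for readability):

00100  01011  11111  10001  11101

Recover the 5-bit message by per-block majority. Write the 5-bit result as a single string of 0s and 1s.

01101

Block 1 (00100): 1 one → 0
Block 2 (01011): 3 ones → 1
Block 3 (11111): 5 ones → 1
Block 4 (10001): 2 ones → 0
Block 5 (11101): 4 ones → 1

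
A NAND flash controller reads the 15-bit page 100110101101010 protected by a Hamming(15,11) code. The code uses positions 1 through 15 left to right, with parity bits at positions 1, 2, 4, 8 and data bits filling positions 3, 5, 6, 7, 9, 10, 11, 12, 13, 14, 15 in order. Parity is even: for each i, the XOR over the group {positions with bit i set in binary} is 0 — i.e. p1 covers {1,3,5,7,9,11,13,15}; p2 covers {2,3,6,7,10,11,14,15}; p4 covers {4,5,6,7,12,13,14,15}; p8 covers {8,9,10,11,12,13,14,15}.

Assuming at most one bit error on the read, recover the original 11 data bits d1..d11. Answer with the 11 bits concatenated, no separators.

s1 (pos 1,3,5,7,9,11,13,15): 1⊕0⊕1⊕1⊕1⊕0⊕0⊕0 = 0
s2 (pos 2,3,6,7,10,11,14,15): 0⊕0⊕0⊕1⊕1⊕0⊕1⊕0 = 1
s4 (pos 4,5,6,7,12,13,14,15): 1⊕1⊕0⊕1⊕1⊕0⊕1⊕0 = 1
s8 (pos 8,9,10,11,12,13,14,15): 0⊕1⊕1⊕0⊕1⊕0⊕1⊕0 = 0
Syndrome s8…s1 = 0110 → error at position 6.
Flip position 6: 100110101101010 → 100111101101010
Read data bits from positions 3,5,6,7,9,10,11,12,13,14,15: 01111101010

01111101010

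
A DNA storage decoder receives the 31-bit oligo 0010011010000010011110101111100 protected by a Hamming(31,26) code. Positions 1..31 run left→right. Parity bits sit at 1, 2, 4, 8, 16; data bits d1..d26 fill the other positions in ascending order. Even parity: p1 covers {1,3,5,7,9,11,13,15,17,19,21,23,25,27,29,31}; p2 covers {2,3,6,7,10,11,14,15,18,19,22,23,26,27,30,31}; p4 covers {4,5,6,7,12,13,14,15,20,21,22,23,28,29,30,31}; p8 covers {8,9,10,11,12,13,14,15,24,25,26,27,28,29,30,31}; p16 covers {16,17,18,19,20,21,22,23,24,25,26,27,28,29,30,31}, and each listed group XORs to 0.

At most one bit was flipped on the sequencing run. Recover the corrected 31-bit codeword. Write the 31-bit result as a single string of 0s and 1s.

s1 (pos 1,3,5,7,9,11,13,15,17,19,21,23,25,27,29,31): 0⊕1⊕0⊕1⊕1⊕0⊕0⊕1⊕0⊕1⊕1⊕1⊕1⊕1⊕1⊕0 = 0
s2 (pos 2,3,6,7,10,11,14,15,18,19,22,23,26,27,30,31): 0⊕1⊕1⊕1⊕0⊕0⊕0⊕1⊕1⊕1⊕0⊕1⊕1⊕1⊕0⊕0 = 1
s4 (pos 4,5,6,7,12,13,14,15,20,21,22,23,28,29,30,31): 0⊕0⊕1⊕1⊕0⊕0⊕0⊕1⊕1⊕1⊕0⊕1⊕1⊕1⊕0⊕0 = 0
s8 (pos 8,9,10,11,12,13,14,15,24,25,26,27,28,29,30,31): 0⊕1⊕0⊕0⊕0⊕0⊕0⊕1⊕0⊕1⊕1⊕1⊕1⊕1⊕0⊕0 = 1
s16 (pos 16,17,18,19,20,21,22,23,24,25,26,27,28,29,30,31): 0⊕0⊕1⊕1⊕1⊕1⊕0⊕1⊕0⊕1⊕1⊕1⊕1⊕1⊕0⊕0 = 0
Syndrome s16…s1 = 01010 → error at position 10.
Flip position 10: 0010011010000010011110101111100 → 0010011011000010011110101111100

0010011011000010011110101111100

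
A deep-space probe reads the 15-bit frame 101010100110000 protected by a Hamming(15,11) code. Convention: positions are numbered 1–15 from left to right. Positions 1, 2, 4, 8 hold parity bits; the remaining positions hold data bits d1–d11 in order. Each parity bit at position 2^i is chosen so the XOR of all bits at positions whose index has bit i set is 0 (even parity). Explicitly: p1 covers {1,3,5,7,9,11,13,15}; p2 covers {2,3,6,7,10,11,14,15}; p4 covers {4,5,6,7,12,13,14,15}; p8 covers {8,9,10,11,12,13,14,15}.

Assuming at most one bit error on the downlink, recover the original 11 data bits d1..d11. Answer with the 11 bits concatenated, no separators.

s1 (pos 1,3,5,7,9,11,13,15): 1⊕1⊕1⊕1⊕0⊕1⊕0⊕0 = 1
s2 (pos 2,3,6,7,10,11,14,15): 0⊕1⊕0⊕1⊕1⊕1⊕0⊕0 = 0
s4 (pos 4,5,6,7,12,13,14,15): 0⊕1⊕0⊕1⊕0⊕0⊕0⊕0 = 0
s8 (pos 8,9,10,11,12,13,14,15): 0⊕0⊕1⊕1⊕0⊕0⊕0⊕0 = 0
Syndrome s8…s1 = 0001 → error at position 1.
Flip position 1: 101010100110000 → 001010100110000
Read data bits from positions 3,5,6,7,9,10,11,12,13,14,15: 11010110000

11010110000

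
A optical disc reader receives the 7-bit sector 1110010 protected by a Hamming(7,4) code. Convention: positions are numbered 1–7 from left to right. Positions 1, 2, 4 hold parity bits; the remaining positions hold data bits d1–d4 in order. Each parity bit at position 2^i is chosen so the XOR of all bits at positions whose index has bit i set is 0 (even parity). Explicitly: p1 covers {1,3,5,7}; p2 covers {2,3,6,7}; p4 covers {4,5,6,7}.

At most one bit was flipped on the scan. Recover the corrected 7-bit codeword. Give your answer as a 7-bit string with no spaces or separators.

s1 (pos 1,3,5,7): 1⊕1⊕0⊕0 = 0
s2 (pos 2,3,6,7): 1⊕1⊕1⊕0 = 1
s4 (pos 4,5,6,7): 0⊕0⊕1⊕0 = 1
Syndrome s4…s1 = 110 → error at position 6.
Flip position 6: 1110010 → 1110000

1110000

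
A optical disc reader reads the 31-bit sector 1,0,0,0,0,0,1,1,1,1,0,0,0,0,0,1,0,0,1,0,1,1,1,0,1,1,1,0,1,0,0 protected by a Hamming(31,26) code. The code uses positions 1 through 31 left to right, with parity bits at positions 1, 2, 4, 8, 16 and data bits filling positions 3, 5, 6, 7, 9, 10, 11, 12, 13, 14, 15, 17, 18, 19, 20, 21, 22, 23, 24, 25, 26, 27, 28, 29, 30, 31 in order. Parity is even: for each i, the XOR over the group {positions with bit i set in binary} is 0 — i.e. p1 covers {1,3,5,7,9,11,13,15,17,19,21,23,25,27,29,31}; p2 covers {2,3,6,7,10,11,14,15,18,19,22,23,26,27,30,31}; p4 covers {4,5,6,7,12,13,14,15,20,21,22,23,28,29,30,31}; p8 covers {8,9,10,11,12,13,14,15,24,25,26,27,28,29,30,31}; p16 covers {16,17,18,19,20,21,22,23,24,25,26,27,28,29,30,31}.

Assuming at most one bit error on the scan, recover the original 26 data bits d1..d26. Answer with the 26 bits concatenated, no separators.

s1 (pos 1,3,5,7,9,11,13,15,17,19,21,23,25,27,29,31): 1⊕0⊕0⊕1⊕1⊕0⊕0⊕0⊕0⊕1⊕1⊕1⊕1⊕1⊕1⊕0 = 1
s2 (pos 2,3,6,7,10,11,14,15,18,19,22,23,26,27,30,31): 0⊕0⊕0⊕1⊕1⊕0⊕0⊕0⊕0⊕1⊕1⊕1⊕1⊕1⊕0⊕0 = 1
s4 (pos 4,5,6,7,12,13,14,15,20,21,22,23,28,29,30,31): 0⊕0⊕0⊕1⊕0⊕0⊕0⊕0⊕0⊕1⊕1⊕1⊕0⊕1⊕0⊕0 = 1
s8 (pos 8,9,10,11,12,13,14,15,24,25,26,27,28,29,30,31): 1⊕1⊕1⊕0⊕0⊕0⊕0⊕0⊕0⊕1⊕1⊕1⊕0⊕1⊕0⊕0 = 1
s16 (pos 16,17,18,19,20,21,22,23,24,25,26,27,28,29,30,31): 1⊕0⊕0⊕1⊕0⊕1⊕1⊕1⊕0⊕1⊕1⊕1⊕0⊕1⊕0⊕0 = 1
Syndrome s16…s1 = 11111 → error at position 31.
Flip position 31: 1000001111000001001011101110100 → 1000001111000001001011101110101
Read data bits from positions 3,5,6,7,9,10,11,12,13,14,15,17,18,19,20,21,22,23,24,25,26,27,28,29,30,31: 00011100000001011101110101

00011100000001011101110101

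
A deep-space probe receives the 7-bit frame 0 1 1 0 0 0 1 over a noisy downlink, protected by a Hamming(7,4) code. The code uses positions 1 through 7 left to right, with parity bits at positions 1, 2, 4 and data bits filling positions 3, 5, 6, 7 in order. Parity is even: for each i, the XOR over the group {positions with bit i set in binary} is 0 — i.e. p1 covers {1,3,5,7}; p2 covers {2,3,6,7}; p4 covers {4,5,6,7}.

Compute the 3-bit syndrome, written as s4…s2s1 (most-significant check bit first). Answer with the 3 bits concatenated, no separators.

110

s1 (pos 1,3,5,7): 0⊕1⊕0⊕1 = 0
s2 (pos 2,3,6,7): 1⊕1⊕0⊕1 = 1
s4 (pos 4,5,6,7): 0⊕0⊕0⊕1 = 1
Syndrome s4…s1 = 110 → error at position 6.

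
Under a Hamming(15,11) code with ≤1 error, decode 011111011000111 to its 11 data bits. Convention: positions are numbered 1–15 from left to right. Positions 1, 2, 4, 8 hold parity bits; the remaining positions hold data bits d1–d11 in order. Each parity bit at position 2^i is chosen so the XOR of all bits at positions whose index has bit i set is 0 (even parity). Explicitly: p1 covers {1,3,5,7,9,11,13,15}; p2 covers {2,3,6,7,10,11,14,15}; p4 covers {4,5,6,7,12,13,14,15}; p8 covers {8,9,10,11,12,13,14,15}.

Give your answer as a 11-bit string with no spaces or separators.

s1 (pos 1,3,5,7,9,11,13,15): 0⊕1⊕1⊕0⊕1⊕0⊕1⊕1 = 1
s2 (pos 2,3,6,7,10,11,14,15): 1⊕1⊕1⊕0⊕0⊕0⊕1⊕1 = 1
s4 (pos 4,5,6,7,12,13,14,15): 1⊕1⊕1⊕0⊕0⊕1⊕1⊕1 = 0
s8 (pos 8,9,10,11,12,13,14,15): 1⊕1⊕0⊕0⊕0⊕1⊕1⊕1 = 1
Syndrome s8…s1 = 1011 → error at position 11.
Flip position 11: 011111011000111 → 011111011010111
Read data bits from positions 3,5,6,7,9,10,11,12,13,14,15: 11101010111

11101010111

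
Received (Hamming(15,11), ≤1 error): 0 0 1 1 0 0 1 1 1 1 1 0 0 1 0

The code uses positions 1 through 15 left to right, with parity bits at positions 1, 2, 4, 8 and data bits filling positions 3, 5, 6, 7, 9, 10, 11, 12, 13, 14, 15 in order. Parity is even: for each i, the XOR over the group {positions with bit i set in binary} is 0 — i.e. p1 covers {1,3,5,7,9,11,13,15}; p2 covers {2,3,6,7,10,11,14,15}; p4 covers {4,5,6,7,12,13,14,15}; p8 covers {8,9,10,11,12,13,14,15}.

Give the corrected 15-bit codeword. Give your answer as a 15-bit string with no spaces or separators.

s1 (pos 1,3,5,7,9,11,13,15): 0⊕1⊕0⊕1⊕1⊕1⊕0⊕0 = 0
s2 (pos 2,3,6,7,10,11,14,15): 0⊕1⊕0⊕1⊕1⊕1⊕1⊕0 = 1
s4 (pos 4,5,6,7,12,13,14,15): 1⊕0⊕0⊕1⊕0⊕0⊕1⊕0 = 1
s8 (pos 8,9,10,11,12,13,14,15): 1⊕1⊕1⊕1⊕0⊕0⊕1⊕0 = 1
Syndrome s8…s1 = 1110 → error at position 14.
Flip position 14: 001100111110010 → 001100111110000

001100111110000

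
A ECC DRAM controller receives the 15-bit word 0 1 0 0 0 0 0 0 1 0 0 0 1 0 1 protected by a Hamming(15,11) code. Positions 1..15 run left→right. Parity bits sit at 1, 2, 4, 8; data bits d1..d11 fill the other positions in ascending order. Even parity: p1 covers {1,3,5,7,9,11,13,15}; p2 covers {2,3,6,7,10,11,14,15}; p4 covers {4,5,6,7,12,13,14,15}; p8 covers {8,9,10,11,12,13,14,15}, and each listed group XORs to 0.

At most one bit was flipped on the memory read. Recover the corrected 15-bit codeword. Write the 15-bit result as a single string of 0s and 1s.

s1 (pos 1,3,5,7,9,11,13,15): 0⊕0⊕0⊕0⊕1⊕0⊕1⊕1 = 1
s2 (pos 2,3,6,7,10,11,14,15): 1⊕0⊕0⊕0⊕0⊕0⊕0⊕1 = 0
s4 (pos 4,5,6,7,12,13,14,15): 0⊕0⊕0⊕0⊕0⊕1⊕0⊕1 = 0
s8 (pos 8,9,10,11,12,13,14,15): 0⊕1⊕0⊕0⊕0⊕1⊕0⊕1 = 1
Syndrome s8…s1 = 1001 → error at position 9.
Flip position 9: 010000001000101 → 010000000000101

010000000000101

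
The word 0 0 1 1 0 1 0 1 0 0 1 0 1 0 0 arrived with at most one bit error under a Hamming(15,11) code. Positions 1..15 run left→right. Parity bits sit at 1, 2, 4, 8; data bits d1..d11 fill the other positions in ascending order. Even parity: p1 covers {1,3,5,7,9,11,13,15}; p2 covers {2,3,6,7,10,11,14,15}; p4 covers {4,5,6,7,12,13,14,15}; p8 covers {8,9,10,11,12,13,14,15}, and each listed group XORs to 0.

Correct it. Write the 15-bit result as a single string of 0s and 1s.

s1 (pos 1,3,5,7,9,11,13,15): 0⊕1⊕0⊕0⊕0⊕1⊕1⊕0 = 1
s2 (pos 2,3,6,7,10,11,14,15): 0⊕1⊕1⊕0⊕0⊕1⊕0⊕0 = 1
s4 (pos 4,5,6,7,12,13,14,15): 1⊕0⊕1⊕0⊕0⊕1⊕0⊕0 = 1
s8 (pos 8,9,10,11,12,13,14,15): 1⊕0⊕0⊕1⊕0⊕1⊕0⊕0 = 1
Syndrome s8…s1 = 1111 → error at position 15.
Flip position 15: 001101010010100 → 001101010010101

001101010010101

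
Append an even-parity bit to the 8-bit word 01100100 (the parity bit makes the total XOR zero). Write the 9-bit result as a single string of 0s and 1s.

011001001

XOR of the 8 data bits: 0⊕1⊕1⊕0⊕0⊕1⊕0⊕0 = 1
Parity bit = 1 (so all 9 bits XOR to 0).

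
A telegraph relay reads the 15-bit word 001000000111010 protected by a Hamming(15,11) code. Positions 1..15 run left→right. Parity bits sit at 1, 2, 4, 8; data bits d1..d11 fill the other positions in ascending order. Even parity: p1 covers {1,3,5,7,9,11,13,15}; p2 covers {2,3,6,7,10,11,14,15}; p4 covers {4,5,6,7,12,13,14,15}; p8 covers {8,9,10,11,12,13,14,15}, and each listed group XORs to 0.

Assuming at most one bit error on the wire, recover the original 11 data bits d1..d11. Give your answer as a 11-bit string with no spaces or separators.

s1 (pos 1,3,5,7,9,11,13,15): 0⊕1⊕0⊕0⊕0⊕1⊕0⊕0 = 0
s2 (pos 2,3,6,7,10,11,14,15): 0⊕1⊕0⊕0⊕1⊕1⊕1⊕0 = 0
s4 (pos 4,5,6,7,12,13,14,15): 0⊕0⊕0⊕0⊕1⊕0⊕1⊕0 = 0
s8 (pos 8,9,10,11,12,13,14,15): 0⊕0⊕1⊕1⊕1⊕0⊕1⊕0 = 0
Syndrome s8…s1 = 0000 → no error.
Read data bits from positions 3,5,6,7,9,10,11,12,13,14,15: 10000111010

10000111010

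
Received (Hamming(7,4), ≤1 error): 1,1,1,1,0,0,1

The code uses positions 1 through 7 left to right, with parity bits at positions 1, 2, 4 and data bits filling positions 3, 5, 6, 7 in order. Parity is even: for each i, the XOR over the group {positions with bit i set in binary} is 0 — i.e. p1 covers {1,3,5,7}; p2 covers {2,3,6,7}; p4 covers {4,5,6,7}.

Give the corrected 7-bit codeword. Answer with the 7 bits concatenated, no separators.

s1 (pos 1,3,5,7): 1⊕1⊕0⊕1 = 1
s2 (pos 2,3,6,7): 1⊕1⊕0⊕1 = 1
s4 (pos 4,5,6,7): 1⊕0⊕0⊕1 = 0
Syndrome s4…s1 = 011 → error at position 3.
Flip position 3: 1111001 → 1101001

1101001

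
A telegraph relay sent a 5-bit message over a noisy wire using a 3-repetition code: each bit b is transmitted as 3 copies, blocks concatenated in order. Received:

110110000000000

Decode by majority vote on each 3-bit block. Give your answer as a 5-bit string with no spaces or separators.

Block 1 (110): 2 ones → 1
Block 2 (110): 2 ones → 1
Block 3 (000): 0 ones → 0
Block 4 (000): 0 ones → 0
Block 5 (000): 0 ones → 0

11000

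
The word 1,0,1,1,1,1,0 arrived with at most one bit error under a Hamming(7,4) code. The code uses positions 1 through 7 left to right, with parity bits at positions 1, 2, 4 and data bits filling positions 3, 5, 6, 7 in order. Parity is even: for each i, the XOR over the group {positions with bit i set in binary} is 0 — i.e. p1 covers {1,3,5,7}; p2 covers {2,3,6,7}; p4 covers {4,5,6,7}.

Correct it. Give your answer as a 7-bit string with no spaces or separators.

1011010

s1 (pos 1,3,5,7): 1⊕1⊕1⊕0 = 1
s2 (pos 2,3,6,7): 0⊕1⊕1⊕0 = 0
s4 (pos 4,5,6,7): 1⊕1⊕1⊕0 = 1
Syndrome s4…s1 = 101 → error at position 5.
Flip position 5: 1011110 → 1011010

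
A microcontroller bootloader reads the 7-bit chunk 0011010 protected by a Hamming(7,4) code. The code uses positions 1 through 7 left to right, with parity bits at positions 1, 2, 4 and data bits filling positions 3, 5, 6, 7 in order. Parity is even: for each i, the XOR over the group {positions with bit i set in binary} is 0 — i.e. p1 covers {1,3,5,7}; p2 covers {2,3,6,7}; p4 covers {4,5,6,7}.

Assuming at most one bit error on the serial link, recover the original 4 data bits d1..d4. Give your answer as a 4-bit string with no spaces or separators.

s1 (pos 1,3,5,7): 0⊕1⊕0⊕0 = 1
s2 (pos 2,3,6,7): 0⊕1⊕1⊕0 = 0
s4 (pos 4,5,6,7): 1⊕0⊕1⊕0 = 0
Syndrome s4…s1 = 001 → error at position 1.
Flip position 1: 0011010 → 1011010
Read data bits from positions 3,5,6,7: 1010

1010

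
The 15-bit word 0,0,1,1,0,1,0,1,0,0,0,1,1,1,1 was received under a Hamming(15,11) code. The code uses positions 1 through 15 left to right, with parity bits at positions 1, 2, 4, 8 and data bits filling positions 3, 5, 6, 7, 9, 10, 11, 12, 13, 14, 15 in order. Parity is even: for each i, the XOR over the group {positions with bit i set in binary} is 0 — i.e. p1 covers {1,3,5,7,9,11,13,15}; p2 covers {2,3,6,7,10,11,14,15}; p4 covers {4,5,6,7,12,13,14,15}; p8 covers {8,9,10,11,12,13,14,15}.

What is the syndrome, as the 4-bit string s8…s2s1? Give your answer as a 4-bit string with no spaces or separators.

1001

s1 (pos 1,3,5,7,9,11,13,15): 0⊕1⊕0⊕0⊕0⊕0⊕1⊕1 = 1
s2 (pos 2,3,6,7,10,11,14,15): 0⊕1⊕1⊕0⊕0⊕0⊕1⊕1 = 0
s4 (pos 4,5,6,7,12,13,14,15): 1⊕0⊕1⊕0⊕1⊕1⊕1⊕1 = 0
s8 (pos 8,9,10,11,12,13,14,15): 1⊕0⊕0⊕0⊕1⊕1⊕1⊕1 = 1
Syndrome s8…s1 = 1001 → error at position 9.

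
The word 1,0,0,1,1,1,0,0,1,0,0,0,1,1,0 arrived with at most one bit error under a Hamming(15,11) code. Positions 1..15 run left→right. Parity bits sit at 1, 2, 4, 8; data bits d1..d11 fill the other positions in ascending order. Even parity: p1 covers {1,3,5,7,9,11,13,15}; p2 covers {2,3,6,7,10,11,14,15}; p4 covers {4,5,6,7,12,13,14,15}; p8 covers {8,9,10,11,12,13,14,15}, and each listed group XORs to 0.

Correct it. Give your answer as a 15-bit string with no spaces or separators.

s1 (pos 1,3,5,7,9,11,13,15): 1⊕0⊕1⊕0⊕1⊕0⊕1⊕0 = 0
s2 (pos 2,3,6,7,10,11,14,15): 0⊕0⊕1⊕0⊕0⊕0⊕1⊕0 = 0
s4 (pos 4,5,6,7,12,13,14,15): 1⊕1⊕1⊕0⊕0⊕1⊕1⊕0 = 1
s8 (pos 8,9,10,11,12,13,14,15): 0⊕1⊕0⊕0⊕0⊕1⊕1⊕0 = 1
Syndrome s8…s1 = 1100 → error at position 12.
Flip position 12: 100111001000110 → 100111001001110

100111001001110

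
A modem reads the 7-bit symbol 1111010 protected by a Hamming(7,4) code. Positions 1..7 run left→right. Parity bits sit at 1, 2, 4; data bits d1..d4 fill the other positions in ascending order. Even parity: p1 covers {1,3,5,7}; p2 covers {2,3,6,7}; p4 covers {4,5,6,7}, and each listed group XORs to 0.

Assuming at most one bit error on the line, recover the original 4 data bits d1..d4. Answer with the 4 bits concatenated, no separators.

1010

s1 (pos 1,3,5,7): 1⊕1⊕0⊕0 = 0
s2 (pos 2,3,6,7): 1⊕1⊕1⊕0 = 1
s4 (pos 4,5,6,7): 1⊕0⊕1⊕0 = 0
Syndrome s4…s1 = 010 → error at position 2.
Flip position 2: 1111010 → 1011010
Read data bits from positions 3,5,6,7: 1010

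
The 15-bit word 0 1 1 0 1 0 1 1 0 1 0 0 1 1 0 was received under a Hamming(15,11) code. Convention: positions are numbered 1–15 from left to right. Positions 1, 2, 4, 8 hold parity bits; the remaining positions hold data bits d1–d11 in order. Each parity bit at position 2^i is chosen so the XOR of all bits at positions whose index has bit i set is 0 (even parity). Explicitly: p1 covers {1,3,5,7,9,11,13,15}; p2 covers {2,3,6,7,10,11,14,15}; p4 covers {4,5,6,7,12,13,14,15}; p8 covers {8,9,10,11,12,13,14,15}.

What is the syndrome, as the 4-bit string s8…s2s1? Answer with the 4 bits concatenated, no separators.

s1 (pos 1,3,5,7,9,11,13,15): 0⊕1⊕1⊕1⊕0⊕0⊕1⊕0 = 0
s2 (pos 2,3,6,7,10,11,14,15): 1⊕1⊕0⊕1⊕1⊕0⊕1⊕0 = 1
s4 (pos 4,5,6,7,12,13,14,15): 0⊕1⊕0⊕1⊕0⊕1⊕1⊕0 = 0
s8 (pos 8,9,10,11,12,13,14,15): 1⊕0⊕1⊕0⊕0⊕1⊕1⊕0 = 0
Syndrome s8…s1 = 0010 → error at position 2.

0010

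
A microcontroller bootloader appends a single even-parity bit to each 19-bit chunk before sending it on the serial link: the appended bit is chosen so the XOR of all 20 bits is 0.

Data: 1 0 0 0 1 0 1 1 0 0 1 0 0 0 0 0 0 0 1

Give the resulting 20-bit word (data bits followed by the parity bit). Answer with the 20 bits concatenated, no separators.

10001011001000000010

XOR of the 19 data bits: 1⊕0⊕0⊕0⊕1⊕0⊕1⊕1⊕0⊕0⊕1⊕0⊕0⊕0⊕0⊕0⊕0⊕0⊕1 = 0
Parity bit = 0 (so all 20 bits XOR to 0).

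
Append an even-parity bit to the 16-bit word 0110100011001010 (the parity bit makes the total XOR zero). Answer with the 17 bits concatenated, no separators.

01101000110010101

XOR of the 16 data bits: 0⊕1⊕1⊕0⊕1⊕0⊕0⊕0⊕1⊕1⊕0⊕0⊕1⊕0⊕1⊕0 = 1
Parity bit = 1 (so all 17 bits XOR to 0).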